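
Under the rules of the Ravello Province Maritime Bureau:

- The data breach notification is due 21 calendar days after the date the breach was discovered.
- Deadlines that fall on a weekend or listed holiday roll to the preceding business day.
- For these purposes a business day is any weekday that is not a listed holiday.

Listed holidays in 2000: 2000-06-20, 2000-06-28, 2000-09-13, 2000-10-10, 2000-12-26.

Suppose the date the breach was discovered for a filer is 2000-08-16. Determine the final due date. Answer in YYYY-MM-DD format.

21 calendar days after 2000-08-16 is 2000-09-06.
2000-09-06 is a Wednesday and not a listed holiday, so it stands.
Final deadline: 2000-09-06.

2000-09-06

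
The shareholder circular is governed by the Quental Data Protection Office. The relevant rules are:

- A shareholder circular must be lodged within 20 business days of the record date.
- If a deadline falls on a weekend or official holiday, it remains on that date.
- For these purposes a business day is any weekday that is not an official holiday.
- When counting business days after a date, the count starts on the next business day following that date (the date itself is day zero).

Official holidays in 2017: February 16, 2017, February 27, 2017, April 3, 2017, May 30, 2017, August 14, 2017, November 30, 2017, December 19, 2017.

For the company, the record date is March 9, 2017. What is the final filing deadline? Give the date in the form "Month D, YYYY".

April 7, 2017

Counting 20 business days after March 9, 2017 (skipping weekends and listed holidays) reaches April 7, 2017.
No adjustment is made for weekends or holidays, so April 7, 2017 stands.
The final due date is April 7, 2017.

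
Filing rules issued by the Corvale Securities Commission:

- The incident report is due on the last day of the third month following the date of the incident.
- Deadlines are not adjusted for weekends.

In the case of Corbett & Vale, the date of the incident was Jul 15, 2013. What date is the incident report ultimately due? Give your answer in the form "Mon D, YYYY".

3 months after Jul 15, 2013 is October 2013; that month ends on Oct 31, 2013.
Oct 31, 2013 is a Thursday; no weekend or holiday adjustment applies.
Final deadline: Oct 31, 2013.

Oct 31, 2013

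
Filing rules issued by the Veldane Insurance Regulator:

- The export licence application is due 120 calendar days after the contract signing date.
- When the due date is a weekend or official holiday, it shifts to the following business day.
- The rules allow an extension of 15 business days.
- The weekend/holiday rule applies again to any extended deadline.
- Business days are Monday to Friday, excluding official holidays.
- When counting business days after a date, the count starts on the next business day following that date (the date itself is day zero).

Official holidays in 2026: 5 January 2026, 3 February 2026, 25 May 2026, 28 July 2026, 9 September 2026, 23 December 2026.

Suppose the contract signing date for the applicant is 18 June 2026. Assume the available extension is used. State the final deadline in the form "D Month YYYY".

6 November 2026

120 calendar days after 18 June 2026 is 16 October 2026.
16 October 2026 falls on a Friday, which is a business day, so no adjustment is needed.
The 15-business-day extension runs from 16 October 2026 to 6 November 2026.
6 November 2026 falls on a Friday, which is a business day, so no adjustment is needed.
Deadline: 6 November 2026.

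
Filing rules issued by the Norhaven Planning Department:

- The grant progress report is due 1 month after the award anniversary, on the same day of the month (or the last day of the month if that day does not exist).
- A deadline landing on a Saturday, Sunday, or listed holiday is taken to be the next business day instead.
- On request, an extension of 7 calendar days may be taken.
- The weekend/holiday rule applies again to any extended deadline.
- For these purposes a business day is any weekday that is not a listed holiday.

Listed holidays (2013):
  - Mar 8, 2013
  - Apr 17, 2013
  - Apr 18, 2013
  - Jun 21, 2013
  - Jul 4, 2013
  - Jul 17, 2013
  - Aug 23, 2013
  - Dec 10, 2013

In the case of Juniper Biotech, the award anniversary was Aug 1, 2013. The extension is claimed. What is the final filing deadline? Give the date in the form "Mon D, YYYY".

1 month from Aug 1, 2013 is Sep 1, 2013.
Sep 1, 2013 falls on a Sunday. Rolling to the next business day gives Sep 2, 2013, a Monday.
Add the 7 calendar-day extension to Sep 2, 2013: Sep 9, 2013.
Sep 9, 2013 (Monday) is already a business day.
Final deadline: Sep 9, 2013.

Sep 9, 2013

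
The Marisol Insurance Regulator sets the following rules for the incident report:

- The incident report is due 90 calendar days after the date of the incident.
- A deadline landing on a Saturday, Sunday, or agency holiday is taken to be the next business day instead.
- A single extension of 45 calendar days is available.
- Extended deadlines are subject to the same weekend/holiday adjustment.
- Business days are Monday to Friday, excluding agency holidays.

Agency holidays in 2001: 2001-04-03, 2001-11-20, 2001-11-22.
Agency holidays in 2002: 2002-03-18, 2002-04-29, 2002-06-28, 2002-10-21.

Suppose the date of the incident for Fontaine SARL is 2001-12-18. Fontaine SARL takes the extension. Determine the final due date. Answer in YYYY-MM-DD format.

2002-05-03

Adding 90 calendar days to 2001-12-18 gives 2002-03-18.
2002-03-18 falls on a listed holiday. Rolling to the next business day gives 2002-03-19, a Tuesday.
With the 45-day extension, 2002-03-19 becomes 2002-05-03.
Since 2002-05-03 is a Friday and not a holiday, the date is unchanged.
So the filing is due 2002-05-03.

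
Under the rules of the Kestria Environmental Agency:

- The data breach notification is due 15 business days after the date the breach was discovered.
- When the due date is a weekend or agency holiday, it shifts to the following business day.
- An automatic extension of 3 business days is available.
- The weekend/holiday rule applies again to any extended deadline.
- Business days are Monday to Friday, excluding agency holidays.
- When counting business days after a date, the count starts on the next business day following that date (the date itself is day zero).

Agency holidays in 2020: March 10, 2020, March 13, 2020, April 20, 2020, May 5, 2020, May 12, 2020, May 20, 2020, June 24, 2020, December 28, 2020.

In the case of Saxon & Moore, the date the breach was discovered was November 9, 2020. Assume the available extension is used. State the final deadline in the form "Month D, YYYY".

December 3, 2020

Counting 15 business days after November 9, 2020 (skipping weekends and listed holidays) reaches November 30, 2020.
November 30, 2020 is a Monday and not a listed holiday, so it stands.
Counting 3 further business days from November 30, 2020 reaches December 3, 2020.
December 3, 2020 (Thursday) is already a business day.
The final due date is December 3, 2020.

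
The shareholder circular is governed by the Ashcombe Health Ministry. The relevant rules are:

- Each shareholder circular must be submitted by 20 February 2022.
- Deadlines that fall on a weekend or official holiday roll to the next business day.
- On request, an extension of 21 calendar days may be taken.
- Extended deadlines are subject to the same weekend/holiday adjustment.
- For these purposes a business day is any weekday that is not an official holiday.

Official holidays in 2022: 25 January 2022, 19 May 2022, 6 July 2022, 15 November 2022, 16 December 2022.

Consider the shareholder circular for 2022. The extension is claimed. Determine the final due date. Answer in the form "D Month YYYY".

Start from the fixed due date, 20 February 2022.
Because 20 February 2022 is a Sunday, the deadline becomes 21 February 2022 (Monday).
Applying the 21-calendar-day extension: 21 February 2022 + 21 days = 14 March 2022.
14 March 2022 (Monday) is already a business day.
The final due date is 14 March 2022.

14 March 2022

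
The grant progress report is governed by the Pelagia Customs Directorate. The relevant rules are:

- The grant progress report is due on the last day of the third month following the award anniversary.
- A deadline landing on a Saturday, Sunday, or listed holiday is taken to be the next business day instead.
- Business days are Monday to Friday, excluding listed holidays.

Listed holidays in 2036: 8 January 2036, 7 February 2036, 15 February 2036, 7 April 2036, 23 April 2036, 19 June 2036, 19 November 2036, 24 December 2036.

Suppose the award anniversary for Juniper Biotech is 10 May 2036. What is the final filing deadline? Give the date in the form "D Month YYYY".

1 September 2036

3 months after 10 May 2036 falls in August 2036; the last day of that month is 31 August 2036.
31 August 2036 falls on a Sunday. Rolling to the next business day gives 1 September 2036, a Monday.
So the filing is due 1 September 2036.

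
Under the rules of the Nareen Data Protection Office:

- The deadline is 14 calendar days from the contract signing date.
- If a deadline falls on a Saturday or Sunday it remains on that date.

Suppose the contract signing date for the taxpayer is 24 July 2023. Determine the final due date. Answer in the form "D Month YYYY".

7 August 2023

14 calendar days after 24 July 2023 is 7 August 2023.
No adjustment is made for weekends or holidays, so 7 August 2023 stands.
Final deadline: 7 August 2023.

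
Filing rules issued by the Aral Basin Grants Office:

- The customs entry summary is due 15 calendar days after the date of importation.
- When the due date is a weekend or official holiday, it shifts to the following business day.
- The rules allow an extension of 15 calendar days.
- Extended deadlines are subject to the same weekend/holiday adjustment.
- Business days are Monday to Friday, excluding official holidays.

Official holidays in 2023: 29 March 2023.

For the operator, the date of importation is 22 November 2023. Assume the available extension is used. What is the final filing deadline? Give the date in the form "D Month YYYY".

15 calendar days after 22 November 2023 is 7 December 2023.
7 December 2023 is a Thursday and not a listed holiday, so it stands.
With the 15-day extension, 7 December 2023 becomes 22 December 2023.
Since 22 December 2023 is a Friday and not a holiday, the date is unchanged.
So the filing is due 22 December 2023.

22 December 2023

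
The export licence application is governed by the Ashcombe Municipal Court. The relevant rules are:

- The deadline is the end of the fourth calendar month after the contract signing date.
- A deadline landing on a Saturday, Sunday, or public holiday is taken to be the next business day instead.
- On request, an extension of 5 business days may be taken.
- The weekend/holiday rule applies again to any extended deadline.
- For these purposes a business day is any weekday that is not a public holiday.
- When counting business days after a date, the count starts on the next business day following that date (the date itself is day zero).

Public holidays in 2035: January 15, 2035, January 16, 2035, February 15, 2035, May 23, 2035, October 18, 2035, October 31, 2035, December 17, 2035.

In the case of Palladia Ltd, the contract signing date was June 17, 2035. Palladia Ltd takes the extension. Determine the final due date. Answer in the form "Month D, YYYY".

November 8, 2035

4 months after June 17, 2035 is October 2035; that month ends on October 31, 2035.
October 31, 2035 is a listed holiday; the next business day is November 1, 2035 (Thursday).
Counting 5 further business days from November 1, 2035 reaches November 8, 2035.
Since November 8, 2035 is a Thursday and not a holiday, the date is unchanged.
So the filing is due November 8, 2035.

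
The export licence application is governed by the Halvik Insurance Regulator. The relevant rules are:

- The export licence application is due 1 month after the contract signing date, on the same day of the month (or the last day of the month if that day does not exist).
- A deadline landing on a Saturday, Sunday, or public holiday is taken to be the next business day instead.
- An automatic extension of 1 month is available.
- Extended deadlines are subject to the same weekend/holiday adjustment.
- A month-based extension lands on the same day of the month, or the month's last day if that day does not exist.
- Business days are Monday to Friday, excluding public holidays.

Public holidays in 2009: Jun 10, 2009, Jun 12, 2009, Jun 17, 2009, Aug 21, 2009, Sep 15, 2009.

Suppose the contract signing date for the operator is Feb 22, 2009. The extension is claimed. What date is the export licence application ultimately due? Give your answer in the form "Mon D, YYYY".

1 month from Feb 22, 2009 is Mar 22, 2009.
Mar 22, 2009 is a Sunday, so it moves to the next business day, Mar 23, 2009 (Monday).
The 1 month extension carries Mar 23, 2009 to Apr 23, 2009.
Apr 23, 2009 falls on a Thursday, which is a business day, so no adjustment is needed.
Final deadline: Apr 23, 2009.

Apr 23, 2009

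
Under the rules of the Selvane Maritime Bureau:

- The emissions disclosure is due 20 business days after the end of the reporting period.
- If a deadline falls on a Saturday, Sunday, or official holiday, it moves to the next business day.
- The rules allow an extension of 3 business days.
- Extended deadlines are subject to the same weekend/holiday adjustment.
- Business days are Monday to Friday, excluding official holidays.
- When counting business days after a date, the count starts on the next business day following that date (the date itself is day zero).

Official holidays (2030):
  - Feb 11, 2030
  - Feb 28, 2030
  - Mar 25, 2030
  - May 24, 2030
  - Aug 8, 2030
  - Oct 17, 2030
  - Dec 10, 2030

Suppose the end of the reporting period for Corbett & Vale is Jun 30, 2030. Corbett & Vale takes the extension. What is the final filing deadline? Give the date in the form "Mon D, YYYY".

Jul 31, 2030

20 business days after Jun 30, 2030, excluding weekends and holidays, is Jul 26, 2030.
Since Jul 26, 2030 is a Friday and not a holiday, the date is unchanged.
The 3-business-day extension runs from Jul 26, 2030 to Jul 31, 2030.
Jul 31, 2030 falls on a Wednesday, which is a business day, so no adjustment is needed.
Deadline: Jul 31, 2030.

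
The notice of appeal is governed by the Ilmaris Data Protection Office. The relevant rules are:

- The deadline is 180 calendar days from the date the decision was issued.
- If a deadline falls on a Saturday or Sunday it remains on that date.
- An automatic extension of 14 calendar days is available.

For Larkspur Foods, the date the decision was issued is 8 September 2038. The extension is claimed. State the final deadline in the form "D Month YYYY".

From 8 September 2038, 180 calendar days later is 7 March 2039.
No adjustment is made for weekends or holidays, so 7 March 2039 stands.
With the 14-day extension, 7 March 2039 becomes 21 March 2039.
No adjustment is made for weekends or holidays, so 21 March 2039 stands.
The final due date is 21 March 2039.

21 March 2039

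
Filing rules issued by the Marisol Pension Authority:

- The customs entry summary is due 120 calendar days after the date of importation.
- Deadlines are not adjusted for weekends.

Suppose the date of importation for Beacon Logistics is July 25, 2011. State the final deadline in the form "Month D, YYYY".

Adding 120 calendar days to July 25, 2011 gives November 22, 2011.
November 22, 2011 is a Tuesday; no weekend or holiday adjustment applies.
Final deadline: November 22, 2011.

November 22, 2011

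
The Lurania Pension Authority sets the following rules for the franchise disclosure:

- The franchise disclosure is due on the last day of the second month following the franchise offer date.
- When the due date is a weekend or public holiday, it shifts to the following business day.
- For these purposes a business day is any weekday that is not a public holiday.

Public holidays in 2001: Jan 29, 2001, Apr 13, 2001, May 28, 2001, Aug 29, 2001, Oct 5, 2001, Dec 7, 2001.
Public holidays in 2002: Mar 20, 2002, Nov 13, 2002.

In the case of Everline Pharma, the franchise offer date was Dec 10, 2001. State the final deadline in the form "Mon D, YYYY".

Feb 28, 2002

2 months after Dec 10, 2001 is February 2002; that month ends on Feb 28, 2002.
Feb 28, 2002 (Thursday) is already a business day.
Deadline: Feb 28, 2002.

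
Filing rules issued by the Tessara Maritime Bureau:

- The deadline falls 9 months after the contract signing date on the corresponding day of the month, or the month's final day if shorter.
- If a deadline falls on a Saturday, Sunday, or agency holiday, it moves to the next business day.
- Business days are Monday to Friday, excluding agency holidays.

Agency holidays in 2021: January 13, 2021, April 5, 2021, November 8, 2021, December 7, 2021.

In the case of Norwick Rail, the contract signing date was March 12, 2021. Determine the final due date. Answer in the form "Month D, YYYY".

Moving 9 months forward from March 12, 2021 on the corresponding day gives December 12, 2021.
December 12, 2021 is a Sunday, so it moves to the next business day, December 13, 2021 (Monday).
The final due date is December 13, 2021.

December 13, 2021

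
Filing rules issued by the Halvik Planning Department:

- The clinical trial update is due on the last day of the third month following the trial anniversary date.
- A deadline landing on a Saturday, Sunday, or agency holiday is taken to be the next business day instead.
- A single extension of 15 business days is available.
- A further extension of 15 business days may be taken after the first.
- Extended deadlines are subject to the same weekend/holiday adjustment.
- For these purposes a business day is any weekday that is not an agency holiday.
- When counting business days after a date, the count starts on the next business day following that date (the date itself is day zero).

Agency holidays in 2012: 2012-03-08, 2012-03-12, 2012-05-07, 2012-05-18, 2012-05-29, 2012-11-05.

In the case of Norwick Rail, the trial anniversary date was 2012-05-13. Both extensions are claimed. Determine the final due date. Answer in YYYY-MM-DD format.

2012-10-12

3 months after 2012-05-13 is August 2012; that month ends on 2012-08-31.
Since 2012-08-31 is a Friday and not a holiday, the date is unchanged.
Counting 15 further business days from 2012-08-31 reaches 2012-09-21.
2012-09-21 (Friday) is already a business day.
Counting 15 further business days from 2012-09-21 reaches 2012-10-12.
Since 2012-10-12 is a Friday and not a holiday, the date is unchanged.
So the filing is due 2012-10-12.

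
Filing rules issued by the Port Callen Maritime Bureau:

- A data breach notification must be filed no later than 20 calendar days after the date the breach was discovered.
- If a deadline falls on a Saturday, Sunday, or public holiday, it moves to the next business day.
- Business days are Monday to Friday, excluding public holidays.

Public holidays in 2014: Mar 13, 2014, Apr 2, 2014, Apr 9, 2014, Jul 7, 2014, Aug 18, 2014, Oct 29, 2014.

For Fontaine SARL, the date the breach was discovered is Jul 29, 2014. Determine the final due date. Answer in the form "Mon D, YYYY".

Aug 19, 2014

From Jul 29, 2014, 20 calendar days later is Aug 18, 2014.
Aug 18, 2014 is a listed holiday; the next business day is Aug 19, 2014 (Tuesday).
So the filing is due Aug 19, 2014.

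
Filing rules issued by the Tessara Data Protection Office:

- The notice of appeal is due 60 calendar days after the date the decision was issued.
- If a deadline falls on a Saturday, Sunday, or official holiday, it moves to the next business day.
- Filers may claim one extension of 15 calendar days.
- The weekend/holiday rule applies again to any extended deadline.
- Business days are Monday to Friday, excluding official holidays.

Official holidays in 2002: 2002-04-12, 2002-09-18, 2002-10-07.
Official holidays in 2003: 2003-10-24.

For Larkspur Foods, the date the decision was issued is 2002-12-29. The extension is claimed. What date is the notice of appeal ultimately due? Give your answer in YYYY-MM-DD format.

Adding 60 calendar days to 2002-12-29 gives 2003-02-27.
2003-02-27 falls on a Thursday, which is a business day, so no adjustment is needed.
Applying the 15-calendar-day extension: 2003-02-27 + 15 days = 2003-03-14.
Since 2003-03-14 is a Friday and not a holiday, the date is unchanged.
So the filing is due 2003-03-14.

2003-03-14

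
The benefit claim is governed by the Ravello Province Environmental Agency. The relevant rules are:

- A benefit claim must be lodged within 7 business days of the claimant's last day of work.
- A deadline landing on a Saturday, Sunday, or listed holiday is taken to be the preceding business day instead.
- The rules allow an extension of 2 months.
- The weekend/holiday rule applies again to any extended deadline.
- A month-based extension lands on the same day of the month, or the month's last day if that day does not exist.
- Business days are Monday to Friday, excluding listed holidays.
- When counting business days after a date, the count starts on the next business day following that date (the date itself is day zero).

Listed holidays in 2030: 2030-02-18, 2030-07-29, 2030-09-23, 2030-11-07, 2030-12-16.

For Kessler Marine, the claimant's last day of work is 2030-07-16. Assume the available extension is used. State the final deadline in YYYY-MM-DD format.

2030-09-25

7 business days after 2030-07-16, excluding weekends and holidays, is 2030-07-25.
2030-07-25 (Thursday) is already a business day.
Applying the 2 months extension: 2 months after 2030-07-25 is 2030-09-25.
2030-09-25 is a Wednesday and not a listed holiday, so it stands.
Final deadline: 2030-09-25.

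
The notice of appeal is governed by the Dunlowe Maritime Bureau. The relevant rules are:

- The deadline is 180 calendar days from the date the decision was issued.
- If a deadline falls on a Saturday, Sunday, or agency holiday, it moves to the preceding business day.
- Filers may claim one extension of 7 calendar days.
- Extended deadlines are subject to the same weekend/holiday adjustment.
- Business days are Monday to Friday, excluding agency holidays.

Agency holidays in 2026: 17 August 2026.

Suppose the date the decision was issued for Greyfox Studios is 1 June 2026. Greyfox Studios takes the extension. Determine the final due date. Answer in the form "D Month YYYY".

4 December 2026

Trigger date 1 June 2026 + 180 calendar days = 28 November 2026.
28 November 2026 is a Saturday; the preceding business day is 27 November 2026 (Friday).
The 7-calendar-day extension moves the deadline from 27 November 2026 to 4 December 2026.
4 December 2026 falls on a Friday, which is a business day, so no adjustment is needed.
Deadline: 4 December 2026.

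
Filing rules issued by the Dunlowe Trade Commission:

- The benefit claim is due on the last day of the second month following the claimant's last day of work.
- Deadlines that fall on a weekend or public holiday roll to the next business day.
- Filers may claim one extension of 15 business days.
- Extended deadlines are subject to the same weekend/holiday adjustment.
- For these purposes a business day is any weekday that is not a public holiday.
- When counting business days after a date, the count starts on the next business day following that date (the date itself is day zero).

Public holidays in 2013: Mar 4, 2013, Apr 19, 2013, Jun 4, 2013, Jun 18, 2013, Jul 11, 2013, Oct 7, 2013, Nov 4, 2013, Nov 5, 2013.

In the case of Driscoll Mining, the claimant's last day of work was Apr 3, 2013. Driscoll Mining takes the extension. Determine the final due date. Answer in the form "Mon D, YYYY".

Jul 23, 2013

2 months after Apr 3, 2013 is June 2013; that month ends on Jun 30, 2013.
Because Jun 30, 2013 is a Sunday, the deadline becomes Jul 1, 2013 (Monday).
Counting 15 further business days from Jul 1, 2013 reaches Jul 23, 2013.
Jul 23, 2013 falls on a Tuesday, which is a business day, so no adjustment is needed.
The final due date is Jul 23, 2013.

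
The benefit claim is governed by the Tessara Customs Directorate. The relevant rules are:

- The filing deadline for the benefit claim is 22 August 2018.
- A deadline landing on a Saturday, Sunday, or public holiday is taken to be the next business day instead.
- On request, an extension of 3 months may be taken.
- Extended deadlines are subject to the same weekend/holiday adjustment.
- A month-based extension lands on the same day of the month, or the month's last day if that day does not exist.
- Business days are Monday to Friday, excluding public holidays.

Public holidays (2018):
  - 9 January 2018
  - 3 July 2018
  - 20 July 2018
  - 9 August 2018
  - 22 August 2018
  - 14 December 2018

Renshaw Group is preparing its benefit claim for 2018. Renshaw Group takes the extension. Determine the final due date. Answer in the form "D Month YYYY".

23 November 2018

The stated deadline is 22 August 2018.
22 August 2018 is a listed holiday; the next business day is 23 August 2018 (Thursday).
Add 3 months to 23 August 2018: 23 November 2018.
23 November 2018 (Friday) is already a business day.
The final due date is 23 November 2018.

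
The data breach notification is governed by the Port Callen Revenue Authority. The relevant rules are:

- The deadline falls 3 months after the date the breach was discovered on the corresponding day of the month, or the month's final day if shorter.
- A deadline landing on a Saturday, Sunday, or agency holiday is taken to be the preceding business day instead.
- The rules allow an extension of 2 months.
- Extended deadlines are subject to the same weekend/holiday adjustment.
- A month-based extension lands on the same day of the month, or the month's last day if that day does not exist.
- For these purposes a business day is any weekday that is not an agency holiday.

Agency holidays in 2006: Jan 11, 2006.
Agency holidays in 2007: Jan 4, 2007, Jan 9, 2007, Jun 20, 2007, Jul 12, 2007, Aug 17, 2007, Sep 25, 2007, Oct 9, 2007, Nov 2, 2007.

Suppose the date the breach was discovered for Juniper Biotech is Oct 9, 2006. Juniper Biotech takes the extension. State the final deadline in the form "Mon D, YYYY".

Mar 8, 2007

Moving 3 months forward from Oct 9, 2006 on the corresponding day gives Jan 9, 2007.
Jan 9, 2007 falls on a listed holiday. Rolling to the preceding business day gives Jan 8, 2007, a Monday.
The 2 months extension carries Jan 8, 2007 to Mar 8, 2007.
Mar 8, 2007 falls on a Thursday, which is a business day, so no adjustment is needed.
So the filing is due Mar 8, 2007.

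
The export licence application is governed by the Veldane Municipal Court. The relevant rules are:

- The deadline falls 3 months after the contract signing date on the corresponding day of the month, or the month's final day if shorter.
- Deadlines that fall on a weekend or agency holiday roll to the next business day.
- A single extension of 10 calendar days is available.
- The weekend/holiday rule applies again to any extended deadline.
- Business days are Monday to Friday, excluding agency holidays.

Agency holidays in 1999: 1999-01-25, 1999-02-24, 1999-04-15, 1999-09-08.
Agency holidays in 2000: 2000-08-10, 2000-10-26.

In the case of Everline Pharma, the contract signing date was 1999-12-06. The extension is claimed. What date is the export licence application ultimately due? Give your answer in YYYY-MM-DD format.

2000-03-16

3 months after 1999-12-06, on the same day of the month, is 2000-03-06.
2000-03-06 is a Monday and not a listed holiday, so it stands.
The 10-calendar-day extension moves the deadline from 2000-03-06 to 2000-03-16.
2000-03-16 falls on a Thursday, which is a business day, so no adjustment is needed.
Deadline: 2000-03-16.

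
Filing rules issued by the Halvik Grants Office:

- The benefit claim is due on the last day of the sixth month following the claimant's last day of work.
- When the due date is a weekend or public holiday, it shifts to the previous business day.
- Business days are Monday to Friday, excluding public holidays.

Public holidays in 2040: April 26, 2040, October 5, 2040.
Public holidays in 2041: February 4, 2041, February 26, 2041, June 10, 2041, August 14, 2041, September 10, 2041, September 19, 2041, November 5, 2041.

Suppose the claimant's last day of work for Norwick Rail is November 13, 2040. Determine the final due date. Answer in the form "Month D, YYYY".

The sixth month after November 13, 2040 is May 2041, whose last day is May 31, 2041.
May 31, 2041 is a Friday and not a listed holiday, so it stands.
So the filing is due May 31, 2041.

May 31, 2041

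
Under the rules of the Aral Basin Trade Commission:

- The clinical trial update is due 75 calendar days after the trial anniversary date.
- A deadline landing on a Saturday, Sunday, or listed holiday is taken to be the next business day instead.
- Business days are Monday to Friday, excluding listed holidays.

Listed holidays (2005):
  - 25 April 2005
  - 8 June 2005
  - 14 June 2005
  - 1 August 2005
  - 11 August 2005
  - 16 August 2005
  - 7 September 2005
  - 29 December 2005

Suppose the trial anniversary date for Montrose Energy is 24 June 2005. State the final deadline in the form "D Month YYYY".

8 September 2005

Adding 75 calendar days to 24 June 2005 gives 7 September 2005.
7 September 2005 falls on a listed holiday. Rolling to the next business day gives 8 September 2005, a Thursday.
Deadline: 8 September 2005.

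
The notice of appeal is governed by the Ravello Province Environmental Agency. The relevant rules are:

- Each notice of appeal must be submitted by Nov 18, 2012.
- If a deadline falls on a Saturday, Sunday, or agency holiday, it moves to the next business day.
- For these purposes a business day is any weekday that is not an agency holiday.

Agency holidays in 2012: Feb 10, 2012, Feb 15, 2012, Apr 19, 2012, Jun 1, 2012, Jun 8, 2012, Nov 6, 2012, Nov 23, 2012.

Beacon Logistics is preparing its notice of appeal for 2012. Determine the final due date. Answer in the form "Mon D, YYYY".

Nov 19, 2012

Start from the fixed due date, Nov 18, 2012.
Because Nov 18, 2012 is a Sunday, the deadline becomes Nov 19, 2012 (Monday).
So the filing is due Nov 19, 2012.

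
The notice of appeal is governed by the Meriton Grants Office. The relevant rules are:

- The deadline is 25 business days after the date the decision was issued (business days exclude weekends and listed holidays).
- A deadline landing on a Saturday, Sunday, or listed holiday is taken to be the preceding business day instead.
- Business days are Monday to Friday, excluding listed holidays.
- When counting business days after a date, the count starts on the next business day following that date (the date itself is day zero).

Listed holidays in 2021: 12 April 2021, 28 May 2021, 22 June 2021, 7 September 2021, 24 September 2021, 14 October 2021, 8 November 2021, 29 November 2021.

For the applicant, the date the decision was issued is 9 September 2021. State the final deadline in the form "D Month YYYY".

18 October 2021

Counting 25 business days after 9 September 2021 (skipping weekends and listed holidays) reaches 18 October 2021.
18 October 2021 falls on a Monday, which is a business day, so no adjustment is needed.
So the filing is due 18 October 2021.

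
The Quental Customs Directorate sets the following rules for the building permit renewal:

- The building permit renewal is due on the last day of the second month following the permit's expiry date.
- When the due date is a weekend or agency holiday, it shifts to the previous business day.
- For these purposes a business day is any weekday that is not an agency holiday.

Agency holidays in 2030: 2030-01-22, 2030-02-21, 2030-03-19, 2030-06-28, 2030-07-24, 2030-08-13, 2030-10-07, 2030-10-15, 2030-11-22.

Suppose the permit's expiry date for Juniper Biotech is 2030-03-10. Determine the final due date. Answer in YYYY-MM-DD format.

2030-05-31

2 months after 2030-03-10 is May 2030; that month ends on 2030-05-31.
Since 2030-05-31 is a Friday and not a holiday, the date is unchanged.
Final deadline: 2030-05-31.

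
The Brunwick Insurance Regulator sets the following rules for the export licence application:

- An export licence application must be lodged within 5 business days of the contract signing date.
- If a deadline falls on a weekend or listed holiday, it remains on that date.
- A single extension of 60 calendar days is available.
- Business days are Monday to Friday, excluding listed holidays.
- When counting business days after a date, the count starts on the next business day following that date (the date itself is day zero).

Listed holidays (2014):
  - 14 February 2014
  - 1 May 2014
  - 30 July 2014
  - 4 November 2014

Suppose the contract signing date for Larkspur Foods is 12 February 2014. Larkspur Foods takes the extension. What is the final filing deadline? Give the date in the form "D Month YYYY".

Starting the day after 12 February 2014 and counting 5 business days lands on 20 February 2014.
20 February 2014 is a Thursday; no weekend or holiday adjustment applies.
Add the 60 calendar-day extension to 20 February 2014: 21 April 2014.
21 April 2014 is a Monday; no weekend or holiday adjustment applies.
So the filing is due 21 April 2014.

21 April 2014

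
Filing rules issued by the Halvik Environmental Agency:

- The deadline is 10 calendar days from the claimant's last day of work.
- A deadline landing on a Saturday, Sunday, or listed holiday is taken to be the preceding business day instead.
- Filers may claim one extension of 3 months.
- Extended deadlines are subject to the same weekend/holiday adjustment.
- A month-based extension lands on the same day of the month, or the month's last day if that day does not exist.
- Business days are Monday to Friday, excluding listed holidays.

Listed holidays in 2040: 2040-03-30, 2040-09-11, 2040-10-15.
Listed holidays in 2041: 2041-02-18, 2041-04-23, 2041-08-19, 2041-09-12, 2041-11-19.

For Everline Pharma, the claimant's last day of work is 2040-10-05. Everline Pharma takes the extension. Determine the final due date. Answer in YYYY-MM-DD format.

2041-01-11

Adding 10 calendar days to 2040-10-05 gives 2040-10-15.
2040-10-15 falls on a listed holiday. Rolling to the preceding business day gives 2040-10-12, a Friday.
The 3 months extension carries 2040-10-12 to 2041-01-12.
2041-01-12 is a Saturday; the preceding business day is 2041-01-11 (Friday).
The final due date is 2041-01-11.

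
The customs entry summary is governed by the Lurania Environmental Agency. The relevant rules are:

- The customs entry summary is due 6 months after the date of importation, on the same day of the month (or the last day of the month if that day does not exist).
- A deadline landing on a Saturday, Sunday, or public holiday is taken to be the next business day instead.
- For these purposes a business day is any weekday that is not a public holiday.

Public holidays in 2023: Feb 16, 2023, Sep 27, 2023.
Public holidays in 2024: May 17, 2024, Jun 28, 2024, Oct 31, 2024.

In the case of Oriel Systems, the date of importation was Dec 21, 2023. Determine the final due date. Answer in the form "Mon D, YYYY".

Jun 21, 2024

Moving 6 months forward from Dec 21, 2023 on the corresponding day gives Jun 21, 2024.
Since Jun 21, 2024 is a Friday and not a holiday, the date is unchanged.
The final due date is Jun 21, 2024.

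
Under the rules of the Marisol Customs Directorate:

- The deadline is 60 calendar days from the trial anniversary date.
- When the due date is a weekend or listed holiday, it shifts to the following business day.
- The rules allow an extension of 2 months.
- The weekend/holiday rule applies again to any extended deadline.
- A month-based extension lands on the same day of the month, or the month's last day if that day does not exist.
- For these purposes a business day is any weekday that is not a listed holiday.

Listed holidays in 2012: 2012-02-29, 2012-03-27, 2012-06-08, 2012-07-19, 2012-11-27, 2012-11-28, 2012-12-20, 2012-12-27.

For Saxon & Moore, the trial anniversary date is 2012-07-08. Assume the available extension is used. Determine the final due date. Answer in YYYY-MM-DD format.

2012-11-06

Adding 60 calendar days to 2012-07-08 gives 2012-09-06.
2012-09-06 falls on a Thursday, which is a business day, so no adjustment is needed.
The 2 months extension carries 2012-09-06 to 2012-11-06.
Since 2012-11-06 is a Tuesday and not a holiday, the date is unchanged.
So the filing is due 2012-11-06.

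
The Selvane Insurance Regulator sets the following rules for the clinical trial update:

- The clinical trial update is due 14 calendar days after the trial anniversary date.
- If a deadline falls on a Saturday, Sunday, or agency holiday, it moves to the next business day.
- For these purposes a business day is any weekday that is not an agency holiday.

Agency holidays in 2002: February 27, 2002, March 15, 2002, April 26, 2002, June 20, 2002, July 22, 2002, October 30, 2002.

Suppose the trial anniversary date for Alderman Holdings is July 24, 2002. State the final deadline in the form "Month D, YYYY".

14 calendar days after July 24, 2002 is August 7, 2002.
Since August 7, 2002 is a Wednesday and not a holiday, the date is unchanged.
Final deadline: August 7, 2002.

August 7, 2002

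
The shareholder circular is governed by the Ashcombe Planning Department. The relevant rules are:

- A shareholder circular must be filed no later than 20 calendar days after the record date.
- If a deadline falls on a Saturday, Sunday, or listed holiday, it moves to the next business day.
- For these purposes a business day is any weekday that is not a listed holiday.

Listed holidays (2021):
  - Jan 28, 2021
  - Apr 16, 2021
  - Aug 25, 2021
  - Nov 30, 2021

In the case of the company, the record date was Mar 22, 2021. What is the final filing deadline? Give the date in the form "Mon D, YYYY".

Apr 12, 2021

From Mar 22, 2021, 20 calendar days later is Apr 11, 2021.
Apr 11, 2021 is a Sunday; the next business day is Apr 12, 2021 (Monday).
Final deadline: Apr 12, 2021.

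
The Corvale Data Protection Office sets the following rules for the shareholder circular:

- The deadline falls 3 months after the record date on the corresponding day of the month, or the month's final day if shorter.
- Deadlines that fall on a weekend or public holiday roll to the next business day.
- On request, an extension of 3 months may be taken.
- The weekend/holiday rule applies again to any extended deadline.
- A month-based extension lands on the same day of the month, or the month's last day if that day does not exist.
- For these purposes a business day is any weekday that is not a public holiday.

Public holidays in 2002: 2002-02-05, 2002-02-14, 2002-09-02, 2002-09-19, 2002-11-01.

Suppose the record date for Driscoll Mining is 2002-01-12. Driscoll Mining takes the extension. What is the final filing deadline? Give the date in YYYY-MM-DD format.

3 months from 2002-01-12 is 2002-04-12.
Since 2002-04-12 is a Friday and not a holiday, the date is unchanged.
The 3 months extension carries 2002-04-12 to 2002-07-12.
2002-07-12 (Friday) is already a business day.
The final due date is 2002-07-12.

2002-07-12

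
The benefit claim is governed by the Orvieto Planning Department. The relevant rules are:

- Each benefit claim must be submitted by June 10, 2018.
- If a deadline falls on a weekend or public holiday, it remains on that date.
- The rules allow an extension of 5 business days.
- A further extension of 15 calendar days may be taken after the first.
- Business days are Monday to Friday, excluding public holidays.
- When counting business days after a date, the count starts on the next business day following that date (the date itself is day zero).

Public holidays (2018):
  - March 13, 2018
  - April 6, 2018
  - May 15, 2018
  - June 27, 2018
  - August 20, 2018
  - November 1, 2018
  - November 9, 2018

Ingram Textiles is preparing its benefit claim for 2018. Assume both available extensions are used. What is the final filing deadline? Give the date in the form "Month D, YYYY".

The statutory due date is June 10, 2018.
June 10, 2018 falls on a Sunday. The rules make no weekend/holiday allowance, so it remains June 10, 2018.
Applying the 5-business-day extension: 5 business days after June 10, 2018 is June 15, 2018.
June 15, 2018 is a Friday; no weekend or holiday adjustment applies.
The 15-calendar-day extension moves the deadline from June 15, 2018 to June 30, 2018.
June 30, 2018 falls on a Saturday. The rules make no weekend/holiday allowance, so it remains June 30, 2018.
The final due date is June 30, 2018.

June 30, 2018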